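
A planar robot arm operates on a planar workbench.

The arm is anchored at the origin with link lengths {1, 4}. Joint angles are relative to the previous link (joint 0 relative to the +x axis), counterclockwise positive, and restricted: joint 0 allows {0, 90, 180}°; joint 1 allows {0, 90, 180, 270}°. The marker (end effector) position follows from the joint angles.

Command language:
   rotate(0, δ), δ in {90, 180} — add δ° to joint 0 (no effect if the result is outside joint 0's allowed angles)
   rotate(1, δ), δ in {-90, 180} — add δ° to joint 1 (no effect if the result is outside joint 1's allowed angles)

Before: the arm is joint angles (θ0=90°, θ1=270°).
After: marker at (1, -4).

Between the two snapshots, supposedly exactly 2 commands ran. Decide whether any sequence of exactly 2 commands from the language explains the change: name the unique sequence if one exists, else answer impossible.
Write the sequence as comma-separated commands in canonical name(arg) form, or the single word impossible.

key: running rotate(0, 180) before rotate(0, 90) would end elsewhere — order is forced
initial: joint angles (θ0=90°, θ1=270°)
step 1 (rotate(0, 90)): joint angles (θ0=180°, θ1=270°)
step 2 (rotate(0, 180)): joint angles (θ0=0°, θ1=270°)
no rival 2-sequence matches.

rotate(0, 90), rotate(0, 180)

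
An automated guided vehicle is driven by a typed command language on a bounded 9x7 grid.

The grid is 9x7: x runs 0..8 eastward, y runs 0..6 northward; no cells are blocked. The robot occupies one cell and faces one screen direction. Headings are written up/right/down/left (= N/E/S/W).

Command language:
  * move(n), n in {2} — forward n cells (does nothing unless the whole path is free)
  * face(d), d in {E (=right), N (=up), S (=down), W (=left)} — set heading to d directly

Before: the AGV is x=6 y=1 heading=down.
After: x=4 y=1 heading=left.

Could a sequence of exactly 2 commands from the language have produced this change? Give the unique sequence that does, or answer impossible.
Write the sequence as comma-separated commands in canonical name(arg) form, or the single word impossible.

face(W), move(2)

key: running move(2) before face(W) would end elsewhere — order is forced
t0: x=6 y=1 heading=down
1. face(W) → x=6 y=1 heading=left
2. move(2) → x=4 y=1 heading=left
no rival 2-sequence matches.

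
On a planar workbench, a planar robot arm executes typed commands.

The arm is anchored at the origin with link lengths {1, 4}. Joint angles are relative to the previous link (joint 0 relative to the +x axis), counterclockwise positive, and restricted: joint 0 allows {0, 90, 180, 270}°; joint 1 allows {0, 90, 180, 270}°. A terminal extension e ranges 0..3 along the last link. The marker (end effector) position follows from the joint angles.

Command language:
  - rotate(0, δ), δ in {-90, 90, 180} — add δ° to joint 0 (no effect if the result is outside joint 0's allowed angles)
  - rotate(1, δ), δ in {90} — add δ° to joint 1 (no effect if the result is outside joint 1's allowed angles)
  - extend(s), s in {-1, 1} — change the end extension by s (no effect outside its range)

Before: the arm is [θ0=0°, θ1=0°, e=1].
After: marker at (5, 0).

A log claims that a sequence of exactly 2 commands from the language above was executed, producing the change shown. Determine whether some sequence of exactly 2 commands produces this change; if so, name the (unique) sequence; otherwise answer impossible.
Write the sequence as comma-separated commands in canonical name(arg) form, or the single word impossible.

extend(-1), extend(-1)

from: [θ0=0°, θ1=0°, e=1]
[1] after extend(-1): [θ0=0°, θ1=0°, e=0]
[2] after extend(-1): [θ0=0°, θ1=0°, e=0]
no rival 2-sequence matches.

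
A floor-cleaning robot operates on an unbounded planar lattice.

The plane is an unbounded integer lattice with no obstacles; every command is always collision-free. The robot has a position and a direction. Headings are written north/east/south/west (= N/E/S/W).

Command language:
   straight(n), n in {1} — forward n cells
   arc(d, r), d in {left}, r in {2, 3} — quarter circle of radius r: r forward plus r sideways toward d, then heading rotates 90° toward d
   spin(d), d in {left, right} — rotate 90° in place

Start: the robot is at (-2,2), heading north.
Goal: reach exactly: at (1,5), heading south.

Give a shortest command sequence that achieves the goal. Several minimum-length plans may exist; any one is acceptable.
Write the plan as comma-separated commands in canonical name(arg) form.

t0: at (-2,2), heading north
step 1 (spin(right)): at (-2,2), heading east
step 2 (arc(left, 3)): at (1,5), heading north
step 3 (spin(right)): at (1,5), heading east
step 4 (spin(right)): at (1,5), heading south
shorter routes all fall short; 4 is best.

spin(right), arc(left, 3), spin(right), spin(right)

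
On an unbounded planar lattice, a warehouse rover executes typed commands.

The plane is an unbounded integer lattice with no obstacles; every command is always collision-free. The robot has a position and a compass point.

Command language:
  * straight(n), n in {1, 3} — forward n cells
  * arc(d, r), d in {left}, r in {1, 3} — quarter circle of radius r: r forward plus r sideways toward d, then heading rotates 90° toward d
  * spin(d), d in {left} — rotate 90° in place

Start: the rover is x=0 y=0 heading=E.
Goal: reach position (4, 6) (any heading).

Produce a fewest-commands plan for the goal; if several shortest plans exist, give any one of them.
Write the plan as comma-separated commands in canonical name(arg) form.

straight(1), arc(left, 3), straight(3)

start: x=0 y=0 heading=E
step 1 (straight(1)): x=1 y=0 heading=E
step 2 (arc(left, 3)): x=4 y=3 heading=N
step 3 (straight(3)): x=4 y=6 heading=N
nothing shorter than 3 reaches the goal.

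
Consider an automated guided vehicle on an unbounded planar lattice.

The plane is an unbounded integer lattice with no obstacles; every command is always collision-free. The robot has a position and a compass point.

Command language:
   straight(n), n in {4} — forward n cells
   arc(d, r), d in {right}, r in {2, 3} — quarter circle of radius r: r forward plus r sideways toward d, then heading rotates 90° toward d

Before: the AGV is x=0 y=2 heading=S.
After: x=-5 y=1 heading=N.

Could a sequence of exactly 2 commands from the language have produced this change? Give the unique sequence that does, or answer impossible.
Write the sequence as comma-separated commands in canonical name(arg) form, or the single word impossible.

arc(right, 3), arc(right, 2)

key: order matters: swapping arc(right, 3) and arc(right, 2) lands elsewhere
t0: x=0 y=2 heading=S
[1] after arc(right, 3): x=-3 y=-1 heading=W
[2] after arc(right, 2): x=-5 y=1 heading=N
uniquely the one of 9 2-step routes that fits.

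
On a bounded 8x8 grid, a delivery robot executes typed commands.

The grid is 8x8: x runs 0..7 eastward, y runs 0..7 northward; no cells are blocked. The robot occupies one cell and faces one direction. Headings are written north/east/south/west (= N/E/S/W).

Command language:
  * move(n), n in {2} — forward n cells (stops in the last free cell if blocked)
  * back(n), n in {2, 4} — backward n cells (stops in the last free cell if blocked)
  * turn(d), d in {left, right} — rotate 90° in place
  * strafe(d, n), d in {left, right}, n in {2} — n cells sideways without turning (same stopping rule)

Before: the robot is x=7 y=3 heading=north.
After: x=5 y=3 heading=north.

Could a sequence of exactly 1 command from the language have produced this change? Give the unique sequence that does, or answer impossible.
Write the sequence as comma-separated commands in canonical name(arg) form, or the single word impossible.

key: still facing N — the one step turns nothing
start: x=7 y=3 heading=north
1. strafe(left, 2) → x=5 y=3 heading=north
no rival 1-sequence matches.

strafe(left, 2)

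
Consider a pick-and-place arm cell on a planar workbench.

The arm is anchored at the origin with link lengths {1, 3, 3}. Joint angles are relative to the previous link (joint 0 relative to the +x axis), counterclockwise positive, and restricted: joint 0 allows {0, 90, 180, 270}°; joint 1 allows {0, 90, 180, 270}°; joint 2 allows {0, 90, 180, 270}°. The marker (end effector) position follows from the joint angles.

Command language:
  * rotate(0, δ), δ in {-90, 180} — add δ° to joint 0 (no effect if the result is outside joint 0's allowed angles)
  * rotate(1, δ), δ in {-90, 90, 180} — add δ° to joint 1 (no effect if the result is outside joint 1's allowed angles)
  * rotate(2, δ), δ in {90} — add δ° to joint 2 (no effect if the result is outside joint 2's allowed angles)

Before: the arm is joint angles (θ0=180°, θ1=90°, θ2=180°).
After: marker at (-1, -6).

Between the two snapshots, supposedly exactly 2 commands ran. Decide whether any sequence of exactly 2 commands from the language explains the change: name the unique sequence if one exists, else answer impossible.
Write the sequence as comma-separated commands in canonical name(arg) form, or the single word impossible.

from: joint angles (θ0=180°, θ1=90°, θ2=180°)
step 1 (rotate(2, 90)): joint angles (θ0=180°, θ1=90°, θ2=270°)
step 2 (rotate(2, 90)): joint angles (θ0=180°, θ1=90°, θ2=0°)
uniquely the one of 36 2-step routes that fits.

rotate(2, 90), rotate(2, 90)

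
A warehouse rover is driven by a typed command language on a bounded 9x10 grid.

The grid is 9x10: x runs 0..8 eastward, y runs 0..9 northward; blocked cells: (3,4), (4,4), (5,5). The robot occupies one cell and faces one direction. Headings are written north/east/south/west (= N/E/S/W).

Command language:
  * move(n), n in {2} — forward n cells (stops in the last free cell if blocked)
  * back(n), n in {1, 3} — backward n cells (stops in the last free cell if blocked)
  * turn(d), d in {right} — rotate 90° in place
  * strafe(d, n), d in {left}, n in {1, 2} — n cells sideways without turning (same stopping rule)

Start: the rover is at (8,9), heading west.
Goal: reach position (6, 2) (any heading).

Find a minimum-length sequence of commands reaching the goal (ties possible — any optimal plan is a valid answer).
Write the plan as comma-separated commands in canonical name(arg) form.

t0: at (8,9), heading west
[1] after strafe(left, 2): at (8,7), heading west
[2] after strafe(left, 2): at (8,5), heading west
[3] after strafe(left, 2): at (8,3), heading west
[4] after strafe(left, 1): at (8,2), heading west
[5] after move(2): at (6,2), heading west
shorter routes all fall short; 5 is best.

strafe(left, 2), strafe(left, 2), strafe(left, 2), strafe(left, 1), move(2)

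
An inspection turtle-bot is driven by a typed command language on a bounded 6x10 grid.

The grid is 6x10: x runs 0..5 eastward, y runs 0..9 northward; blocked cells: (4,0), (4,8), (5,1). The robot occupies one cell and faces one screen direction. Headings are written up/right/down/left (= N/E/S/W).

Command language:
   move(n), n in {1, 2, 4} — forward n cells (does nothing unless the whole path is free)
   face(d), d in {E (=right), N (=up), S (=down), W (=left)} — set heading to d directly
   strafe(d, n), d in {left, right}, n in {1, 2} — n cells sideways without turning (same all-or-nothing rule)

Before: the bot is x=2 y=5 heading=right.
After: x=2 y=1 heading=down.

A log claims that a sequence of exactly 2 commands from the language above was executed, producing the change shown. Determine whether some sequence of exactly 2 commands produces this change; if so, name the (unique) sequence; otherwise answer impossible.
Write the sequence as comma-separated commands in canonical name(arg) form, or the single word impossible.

key: cell and facing (now S) both changed — the 2 commands mix motion and turning
begin: x=2 y=5 heading=right
1. face(S) → x=2 y=5 heading=down
2. move(4) → x=2 y=1 heading=down
no other 2-command option fits: unique.

face(S), move(4)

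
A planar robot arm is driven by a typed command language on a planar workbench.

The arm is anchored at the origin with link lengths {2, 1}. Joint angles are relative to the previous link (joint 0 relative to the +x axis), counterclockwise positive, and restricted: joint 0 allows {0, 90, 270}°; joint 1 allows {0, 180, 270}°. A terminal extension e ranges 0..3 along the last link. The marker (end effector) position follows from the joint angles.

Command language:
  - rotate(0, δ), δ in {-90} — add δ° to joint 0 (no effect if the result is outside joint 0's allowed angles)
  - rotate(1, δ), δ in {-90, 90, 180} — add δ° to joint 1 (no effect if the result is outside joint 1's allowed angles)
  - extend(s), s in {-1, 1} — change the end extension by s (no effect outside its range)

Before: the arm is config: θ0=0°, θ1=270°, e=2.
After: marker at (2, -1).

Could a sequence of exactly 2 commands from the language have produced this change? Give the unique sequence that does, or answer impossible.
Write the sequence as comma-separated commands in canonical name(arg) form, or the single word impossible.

extend(-1), extend(-1)

t0: config: θ0=0°, θ1=270°, e=2
step 1 (extend(-1)): config: θ0=0°, θ1=270°, e=1
step 2 (extend(-1)): config: θ0=0°, θ1=270°, e=0
no other 2-command option fits: unique.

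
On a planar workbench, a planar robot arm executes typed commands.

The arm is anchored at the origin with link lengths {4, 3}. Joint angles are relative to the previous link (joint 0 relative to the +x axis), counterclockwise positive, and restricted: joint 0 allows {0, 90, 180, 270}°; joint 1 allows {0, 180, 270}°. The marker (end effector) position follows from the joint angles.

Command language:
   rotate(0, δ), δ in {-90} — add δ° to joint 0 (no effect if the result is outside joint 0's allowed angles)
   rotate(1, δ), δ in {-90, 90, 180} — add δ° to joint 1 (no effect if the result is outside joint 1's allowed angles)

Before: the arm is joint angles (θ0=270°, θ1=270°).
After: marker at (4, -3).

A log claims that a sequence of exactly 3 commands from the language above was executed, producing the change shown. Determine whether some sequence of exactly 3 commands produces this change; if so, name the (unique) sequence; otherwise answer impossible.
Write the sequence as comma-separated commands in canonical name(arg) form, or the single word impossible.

start: joint angles (θ0=270°, θ1=270°)
t=1 rotate(0, -90) ⇒ joint angles (θ0=180°, θ1=270°)
t=2 rotate(0, -90) ⇒ joint angles (θ0=90°, θ1=270°)
t=3 rotate(0, -90) ⇒ joint angles (θ0=0°, θ1=270°)
no rival 3-sequence matches.

rotate(0, -90), rotate(0, -90), rotate(0, -90)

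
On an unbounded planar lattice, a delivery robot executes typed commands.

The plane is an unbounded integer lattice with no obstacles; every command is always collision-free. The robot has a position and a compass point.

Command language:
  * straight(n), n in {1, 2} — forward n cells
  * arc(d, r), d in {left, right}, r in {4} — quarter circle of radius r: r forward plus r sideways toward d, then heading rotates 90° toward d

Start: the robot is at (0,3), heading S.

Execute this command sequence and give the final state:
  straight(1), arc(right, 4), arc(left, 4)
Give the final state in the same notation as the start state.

at (-8,-6), heading S

initial: at (0,3), heading S
[1] after straight(1): at (0,2), heading S
[2] after arc(right, 4): at (-4,-2), heading W
[3] after arc(left, 4): at (-8,-6), heading S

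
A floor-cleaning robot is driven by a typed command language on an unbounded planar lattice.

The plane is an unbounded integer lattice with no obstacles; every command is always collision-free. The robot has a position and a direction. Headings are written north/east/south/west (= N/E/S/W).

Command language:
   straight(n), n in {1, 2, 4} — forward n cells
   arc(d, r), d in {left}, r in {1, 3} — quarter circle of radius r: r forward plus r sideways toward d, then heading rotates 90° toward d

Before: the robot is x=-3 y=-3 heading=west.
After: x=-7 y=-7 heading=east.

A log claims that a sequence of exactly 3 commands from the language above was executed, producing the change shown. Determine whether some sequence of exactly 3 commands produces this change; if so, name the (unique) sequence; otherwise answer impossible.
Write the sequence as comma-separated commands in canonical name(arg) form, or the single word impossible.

straight(2), arc(left, 3), arc(left, 1)

key: position moved to (-7,-7) AND the heading swung to E — translation plus rotation needed
start: x=-3 y=-3 heading=west
t=1 straight(2) ⇒ x=-5 y=-3 heading=west
t=2 arc(left, 3) ⇒ x=-8 y=-6 heading=south
t=3 arc(left, 1) ⇒ x=-7 y=-7 heading=east
uniquely the one of 125 3-step routes that fits.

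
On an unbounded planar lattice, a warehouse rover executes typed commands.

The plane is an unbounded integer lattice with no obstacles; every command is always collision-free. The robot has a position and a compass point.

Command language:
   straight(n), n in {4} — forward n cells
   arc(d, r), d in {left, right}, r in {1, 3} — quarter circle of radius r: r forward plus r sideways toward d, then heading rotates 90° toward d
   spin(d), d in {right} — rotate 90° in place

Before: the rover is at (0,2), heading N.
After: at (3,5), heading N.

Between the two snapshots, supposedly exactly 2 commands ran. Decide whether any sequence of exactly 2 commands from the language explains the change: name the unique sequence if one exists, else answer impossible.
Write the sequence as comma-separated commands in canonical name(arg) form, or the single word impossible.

key: heading stays N — rotations cancel among the 2 commands
initial: at (0,2), heading N
step 1 (spin(right)): at (0,2), heading E
step 2 (arc(left, 3)): at (3,5), heading N
no rival 2-sequence matches.

spin(right), arc(left, 3)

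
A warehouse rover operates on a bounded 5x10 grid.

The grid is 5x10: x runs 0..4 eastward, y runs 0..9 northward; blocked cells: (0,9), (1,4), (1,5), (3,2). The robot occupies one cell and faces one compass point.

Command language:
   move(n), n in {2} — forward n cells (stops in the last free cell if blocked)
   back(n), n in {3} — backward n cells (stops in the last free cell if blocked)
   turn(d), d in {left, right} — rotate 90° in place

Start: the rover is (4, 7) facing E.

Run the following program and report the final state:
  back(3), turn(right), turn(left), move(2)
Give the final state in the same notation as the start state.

from: (4, 7) facing E
[1] after back(3): (1, 7) facing E
[2] after turn(right): (1, 7) facing S
[3] after turn(left): (1, 7) facing E
[4] after move(2): (3, 7) facing E

(3, 7) facing E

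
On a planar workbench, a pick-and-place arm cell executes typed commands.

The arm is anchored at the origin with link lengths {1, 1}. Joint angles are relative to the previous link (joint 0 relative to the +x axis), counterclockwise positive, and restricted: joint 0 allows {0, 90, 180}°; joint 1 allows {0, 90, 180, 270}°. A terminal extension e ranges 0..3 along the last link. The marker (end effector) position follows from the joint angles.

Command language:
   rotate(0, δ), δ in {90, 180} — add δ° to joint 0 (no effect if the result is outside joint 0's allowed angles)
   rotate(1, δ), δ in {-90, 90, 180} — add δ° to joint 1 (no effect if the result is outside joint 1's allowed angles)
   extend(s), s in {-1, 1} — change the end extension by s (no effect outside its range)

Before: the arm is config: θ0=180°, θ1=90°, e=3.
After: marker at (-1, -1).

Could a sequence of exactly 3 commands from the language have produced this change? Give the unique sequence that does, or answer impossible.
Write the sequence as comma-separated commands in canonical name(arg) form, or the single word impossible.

begin: config: θ0=180°, θ1=90°, e=3
1. extend(-1) → config: θ0=180°, θ1=90°, e=2
2. extend(-1) → config: θ0=180°, θ1=90°, e=1
3. extend(-1) → config: θ0=180°, θ1=90°, e=0
all 343 alternatives checked — unique.

extend(-1), extend(-1), extend(-1)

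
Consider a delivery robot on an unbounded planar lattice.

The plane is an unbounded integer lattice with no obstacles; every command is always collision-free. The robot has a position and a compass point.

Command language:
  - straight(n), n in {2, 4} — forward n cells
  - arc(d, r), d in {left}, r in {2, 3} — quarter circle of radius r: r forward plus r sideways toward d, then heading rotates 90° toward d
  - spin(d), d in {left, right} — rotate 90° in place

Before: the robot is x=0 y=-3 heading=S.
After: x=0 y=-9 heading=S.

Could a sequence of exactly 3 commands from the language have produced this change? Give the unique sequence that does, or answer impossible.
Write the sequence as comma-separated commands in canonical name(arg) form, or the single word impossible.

straight(2), straight(2), straight(2)

key: heading stays S — no command in the sequence turns
t0: x=0 y=-3 heading=S
1. straight(2) → x=0 y=-5 heading=S
2. straight(2) → x=0 y=-7 heading=S
3. straight(2) → x=0 y=-9 heading=S
no rival 3-sequence matches.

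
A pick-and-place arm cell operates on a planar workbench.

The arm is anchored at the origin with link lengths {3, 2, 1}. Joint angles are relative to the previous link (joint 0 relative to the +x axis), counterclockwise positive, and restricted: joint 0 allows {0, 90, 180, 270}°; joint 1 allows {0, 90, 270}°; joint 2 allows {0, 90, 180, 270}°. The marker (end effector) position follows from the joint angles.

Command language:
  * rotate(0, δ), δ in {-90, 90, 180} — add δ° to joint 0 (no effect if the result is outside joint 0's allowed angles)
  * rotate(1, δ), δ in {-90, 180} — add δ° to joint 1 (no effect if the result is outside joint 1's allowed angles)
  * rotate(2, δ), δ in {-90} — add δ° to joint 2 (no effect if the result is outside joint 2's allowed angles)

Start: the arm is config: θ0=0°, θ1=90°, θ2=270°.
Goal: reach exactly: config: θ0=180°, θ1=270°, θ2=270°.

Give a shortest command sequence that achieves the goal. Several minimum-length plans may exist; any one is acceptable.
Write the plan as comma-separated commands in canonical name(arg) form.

from: config: θ0=0°, θ1=90°, θ2=270°
t=1 rotate(0, 180) ⇒ config: θ0=180°, θ1=90°, θ2=270°
t=2 rotate(1, 180) ⇒ config: θ0=180°, θ1=270°, θ2=270°
minimal: 2 command(s), checked below 2.

rotate(0, 180), rotate(1, 180)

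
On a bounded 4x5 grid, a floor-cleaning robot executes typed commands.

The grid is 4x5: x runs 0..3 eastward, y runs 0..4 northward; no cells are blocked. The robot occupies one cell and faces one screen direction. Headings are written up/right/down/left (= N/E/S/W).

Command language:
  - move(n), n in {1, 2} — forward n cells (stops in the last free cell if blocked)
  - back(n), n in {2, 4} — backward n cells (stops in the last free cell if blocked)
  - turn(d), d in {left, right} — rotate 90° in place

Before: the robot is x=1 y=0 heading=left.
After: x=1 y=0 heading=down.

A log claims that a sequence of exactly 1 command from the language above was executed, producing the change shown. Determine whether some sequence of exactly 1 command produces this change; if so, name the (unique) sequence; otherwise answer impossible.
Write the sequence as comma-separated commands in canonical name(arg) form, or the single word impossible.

key: parked at (1,0) the whole time — nothing moves the robot
initial: x=1 y=0 heading=left
step 1 (turn(left)): x=1 y=0 heading=down
no rival 1-sequence matches.

turn(left)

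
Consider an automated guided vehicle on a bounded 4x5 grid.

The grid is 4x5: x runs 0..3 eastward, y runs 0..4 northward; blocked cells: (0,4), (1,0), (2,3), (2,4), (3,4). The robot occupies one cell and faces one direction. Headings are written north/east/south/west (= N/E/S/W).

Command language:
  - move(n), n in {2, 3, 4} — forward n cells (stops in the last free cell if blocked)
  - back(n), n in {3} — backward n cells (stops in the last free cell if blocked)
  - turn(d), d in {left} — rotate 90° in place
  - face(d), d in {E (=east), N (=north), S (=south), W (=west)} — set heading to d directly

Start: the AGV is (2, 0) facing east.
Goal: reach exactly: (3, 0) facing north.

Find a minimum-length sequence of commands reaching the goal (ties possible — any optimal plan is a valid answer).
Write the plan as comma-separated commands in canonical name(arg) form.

t0: (2, 0) facing east
[1] after move(3): (3, 0) facing east
[2] after face(N): (3, 0) facing north
shorter routes all fall short; 2 is best.

move(3), face(N)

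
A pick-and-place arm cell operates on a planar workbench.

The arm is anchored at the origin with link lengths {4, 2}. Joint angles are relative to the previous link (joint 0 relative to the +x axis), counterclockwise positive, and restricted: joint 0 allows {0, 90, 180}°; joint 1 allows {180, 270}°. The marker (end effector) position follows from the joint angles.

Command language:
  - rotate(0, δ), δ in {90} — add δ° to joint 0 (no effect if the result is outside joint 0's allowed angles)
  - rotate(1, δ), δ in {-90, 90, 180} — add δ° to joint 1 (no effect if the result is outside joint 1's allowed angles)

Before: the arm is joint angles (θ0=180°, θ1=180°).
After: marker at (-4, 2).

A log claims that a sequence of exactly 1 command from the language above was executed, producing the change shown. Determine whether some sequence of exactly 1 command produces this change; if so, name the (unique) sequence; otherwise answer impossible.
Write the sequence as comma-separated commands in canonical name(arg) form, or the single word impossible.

rotate(1, 90)

t0: joint angles (θ0=180°, θ1=180°)
t=1 rotate(1, 90) ⇒ joint angles (θ0=180°, θ1=270°)
uniquely the one of 4 1-step routes that fits.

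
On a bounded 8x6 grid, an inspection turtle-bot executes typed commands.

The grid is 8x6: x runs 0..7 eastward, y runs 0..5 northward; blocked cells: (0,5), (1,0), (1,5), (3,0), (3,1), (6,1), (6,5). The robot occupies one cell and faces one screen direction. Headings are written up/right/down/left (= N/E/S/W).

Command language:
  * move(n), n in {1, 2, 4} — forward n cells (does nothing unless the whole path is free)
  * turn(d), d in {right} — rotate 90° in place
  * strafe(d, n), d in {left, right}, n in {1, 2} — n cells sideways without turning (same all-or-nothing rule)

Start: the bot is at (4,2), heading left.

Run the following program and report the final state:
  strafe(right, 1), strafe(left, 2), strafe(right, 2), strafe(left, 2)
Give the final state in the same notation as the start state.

at (4,1), heading left

initial: at (4,2), heading left
1. strafe(right, 1) → at (4,3), heading left
2. strafe(left, 2) → at (4,1), heading left
3. strafe(right, 2) → at (4,3), heading left
4. strafe(left, 2) → at (4,1), heading left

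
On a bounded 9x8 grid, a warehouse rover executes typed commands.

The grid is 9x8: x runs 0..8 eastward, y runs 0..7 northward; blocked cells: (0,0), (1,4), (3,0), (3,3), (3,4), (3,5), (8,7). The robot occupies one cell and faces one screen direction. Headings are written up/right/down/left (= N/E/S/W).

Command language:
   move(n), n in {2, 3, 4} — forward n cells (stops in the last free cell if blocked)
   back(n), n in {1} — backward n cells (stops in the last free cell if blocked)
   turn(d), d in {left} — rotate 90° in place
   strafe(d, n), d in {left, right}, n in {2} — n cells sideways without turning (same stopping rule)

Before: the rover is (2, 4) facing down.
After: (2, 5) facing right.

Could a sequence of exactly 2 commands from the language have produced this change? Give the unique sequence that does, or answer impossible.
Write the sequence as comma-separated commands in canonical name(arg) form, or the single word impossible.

key: order matters: swapping back(1) and turn(left) lands elsewhere
t0: (2, 4) facing down
step 1 (back(1)): (2, 5) facing down
step 2 (turn(left)): (2, 5) facing right
uniquely the one of 49 2-step routes that fits.

back(1), turn(left)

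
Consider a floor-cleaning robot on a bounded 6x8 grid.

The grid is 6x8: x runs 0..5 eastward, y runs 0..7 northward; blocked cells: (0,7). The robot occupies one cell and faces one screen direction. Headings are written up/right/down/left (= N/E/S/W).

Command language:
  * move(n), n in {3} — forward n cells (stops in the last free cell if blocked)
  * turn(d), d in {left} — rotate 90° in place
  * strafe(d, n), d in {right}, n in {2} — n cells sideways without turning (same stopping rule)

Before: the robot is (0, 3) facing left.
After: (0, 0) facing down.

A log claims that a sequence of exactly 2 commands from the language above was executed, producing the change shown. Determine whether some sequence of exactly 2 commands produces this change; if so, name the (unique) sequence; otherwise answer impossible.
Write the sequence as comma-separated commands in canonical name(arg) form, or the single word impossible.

turn(left), move(3)

key: running move(3) before turn(left) would end elsewhere — order is forced
begin: (0, 3) facing left
step 1 (turn(left)): (0, 3) facing down
step 2 (move(3)): (0, 0) facing down
uniquely the one of 9 2-step routes that fits.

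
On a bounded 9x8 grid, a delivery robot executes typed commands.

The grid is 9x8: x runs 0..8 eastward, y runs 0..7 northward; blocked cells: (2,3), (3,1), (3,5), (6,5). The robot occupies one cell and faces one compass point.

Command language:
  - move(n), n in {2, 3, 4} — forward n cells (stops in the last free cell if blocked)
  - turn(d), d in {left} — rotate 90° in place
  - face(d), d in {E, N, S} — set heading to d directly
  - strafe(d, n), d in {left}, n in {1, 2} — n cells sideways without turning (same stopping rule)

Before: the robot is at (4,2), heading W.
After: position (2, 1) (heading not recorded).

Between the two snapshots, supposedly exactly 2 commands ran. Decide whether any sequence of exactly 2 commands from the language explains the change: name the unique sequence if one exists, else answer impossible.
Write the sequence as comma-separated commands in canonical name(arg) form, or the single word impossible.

move(2), strafe(left, 1)

key: running strafe(left, 1) before move(2) would end elsewhere — order is forced
initial: at (4,2), heading W
[1] after move(2): at (2,2), heading W
[2] after strafe(left, 1): at (2,1), heading W
uniquely the one of 81 2-step routes that fits.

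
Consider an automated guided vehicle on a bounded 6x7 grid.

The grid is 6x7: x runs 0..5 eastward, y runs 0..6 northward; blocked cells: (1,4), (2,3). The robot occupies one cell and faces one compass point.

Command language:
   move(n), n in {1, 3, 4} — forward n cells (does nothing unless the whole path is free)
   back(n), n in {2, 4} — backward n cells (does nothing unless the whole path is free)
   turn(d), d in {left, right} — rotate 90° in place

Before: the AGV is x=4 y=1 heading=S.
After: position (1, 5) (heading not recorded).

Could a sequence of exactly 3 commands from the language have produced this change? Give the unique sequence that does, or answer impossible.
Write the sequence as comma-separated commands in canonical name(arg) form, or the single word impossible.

key: order matters: swapping back(4) and move(3) lands elsewhere
begin: x=4 y=1 heading=S
step 1 (back(4)): x=4 y=5 heading=S
step 2 (turn(right)): x=4 y=5 heading=W
step 3 (move(3)): x=1 y=5 heading=W
uniquely the one of 343 3-step routes that fits.

back(4), turn(right), move(3)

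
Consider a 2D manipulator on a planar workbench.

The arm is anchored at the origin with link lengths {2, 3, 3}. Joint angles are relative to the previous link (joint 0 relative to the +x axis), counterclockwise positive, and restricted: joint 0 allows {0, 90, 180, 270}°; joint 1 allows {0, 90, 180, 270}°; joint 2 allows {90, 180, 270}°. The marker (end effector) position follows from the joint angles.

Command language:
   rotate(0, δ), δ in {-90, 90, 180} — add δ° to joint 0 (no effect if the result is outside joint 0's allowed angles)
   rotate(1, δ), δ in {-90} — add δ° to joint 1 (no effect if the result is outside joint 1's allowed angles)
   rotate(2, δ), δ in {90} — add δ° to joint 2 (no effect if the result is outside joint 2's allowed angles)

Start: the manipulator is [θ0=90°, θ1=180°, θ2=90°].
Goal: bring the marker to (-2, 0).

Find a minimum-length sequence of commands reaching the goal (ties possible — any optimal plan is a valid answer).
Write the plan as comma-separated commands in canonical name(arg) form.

rotate(0, 90), rotate(2, 90)

begin: [θ0=90°, θ1=180°, θ2=90°]
[1] after rotate(0, 90): [θ0=180°, θ1=180°, θ2=90°]
[2] after rotate(2, 90): [θ0=180°, θ1=180°, θ2=180°]
shorter routes all fall short; 2 is best.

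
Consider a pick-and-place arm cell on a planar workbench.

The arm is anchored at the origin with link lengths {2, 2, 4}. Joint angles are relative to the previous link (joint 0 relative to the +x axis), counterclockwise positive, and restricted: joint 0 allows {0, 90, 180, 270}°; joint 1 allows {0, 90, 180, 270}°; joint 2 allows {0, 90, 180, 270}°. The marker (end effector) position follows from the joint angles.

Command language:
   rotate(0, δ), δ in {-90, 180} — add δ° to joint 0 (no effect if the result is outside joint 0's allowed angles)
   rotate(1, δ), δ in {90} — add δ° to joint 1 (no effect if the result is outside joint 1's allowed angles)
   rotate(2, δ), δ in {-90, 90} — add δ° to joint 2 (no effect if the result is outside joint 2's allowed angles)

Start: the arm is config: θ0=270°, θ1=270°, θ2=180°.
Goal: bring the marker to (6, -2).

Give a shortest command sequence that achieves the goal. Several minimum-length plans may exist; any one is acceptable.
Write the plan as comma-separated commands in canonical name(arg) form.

rotate(0, -90), rotate(0, 180), rotate(2, -90)

initial: config: θ0=270°, θ1=270°, θ2=180°
t=1 rotate(0, -90) ⇒ config: θ0=180°, θ1=270°, θ2=180°
t=2 rotate(0, 180) ⇒ config: θ0=0°, θ1=270°, θ2=180°
t=3 rotate(2, -90) ⇒ config: θ0=0°, θ1=270°, θ2=90°
no 2-step plan works, so 3 is optimal.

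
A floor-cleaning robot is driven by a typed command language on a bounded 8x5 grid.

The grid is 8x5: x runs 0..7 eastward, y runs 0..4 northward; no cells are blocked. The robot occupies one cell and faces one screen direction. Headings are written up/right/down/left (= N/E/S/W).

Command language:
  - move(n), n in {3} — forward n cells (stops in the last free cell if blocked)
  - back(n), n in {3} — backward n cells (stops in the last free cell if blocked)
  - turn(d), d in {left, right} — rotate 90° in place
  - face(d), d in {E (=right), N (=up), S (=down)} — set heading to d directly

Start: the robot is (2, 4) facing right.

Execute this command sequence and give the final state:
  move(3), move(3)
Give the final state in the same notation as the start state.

(7, 4) facing right

from: (2, 4) facing right
1. move(3) → (5, 4) facing right
2. move(3) → (7, 4) facing right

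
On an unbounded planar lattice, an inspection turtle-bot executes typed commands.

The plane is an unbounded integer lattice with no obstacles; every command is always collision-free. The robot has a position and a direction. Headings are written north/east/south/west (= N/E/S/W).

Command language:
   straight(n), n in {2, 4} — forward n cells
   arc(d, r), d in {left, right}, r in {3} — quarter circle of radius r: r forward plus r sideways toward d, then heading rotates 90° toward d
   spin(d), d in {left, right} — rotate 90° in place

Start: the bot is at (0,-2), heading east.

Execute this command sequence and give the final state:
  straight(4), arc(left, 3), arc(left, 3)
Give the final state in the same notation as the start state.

at (4,4), heading west

from: at (0,-2), heading east
1. straight(4) → at (4,-2), heading east
2. arc(left, 3) → at (7,1), heading north
3. arc(left, 3) → at (4,4), heading west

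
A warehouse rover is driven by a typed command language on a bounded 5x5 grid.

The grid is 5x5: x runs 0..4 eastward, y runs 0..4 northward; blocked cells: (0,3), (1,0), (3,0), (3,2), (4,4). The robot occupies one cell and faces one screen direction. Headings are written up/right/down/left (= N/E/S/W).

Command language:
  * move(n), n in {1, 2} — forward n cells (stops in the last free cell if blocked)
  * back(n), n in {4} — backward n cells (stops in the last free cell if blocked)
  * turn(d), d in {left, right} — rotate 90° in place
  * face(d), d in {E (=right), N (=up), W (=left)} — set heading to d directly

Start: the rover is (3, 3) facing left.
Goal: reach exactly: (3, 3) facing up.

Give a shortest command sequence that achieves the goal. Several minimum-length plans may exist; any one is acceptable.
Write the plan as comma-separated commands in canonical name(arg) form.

turn(right)

start: (3, 3) facing left
1. turn(right) → (3, 3) facing up
no 0-step plan works, so 1 is optimal.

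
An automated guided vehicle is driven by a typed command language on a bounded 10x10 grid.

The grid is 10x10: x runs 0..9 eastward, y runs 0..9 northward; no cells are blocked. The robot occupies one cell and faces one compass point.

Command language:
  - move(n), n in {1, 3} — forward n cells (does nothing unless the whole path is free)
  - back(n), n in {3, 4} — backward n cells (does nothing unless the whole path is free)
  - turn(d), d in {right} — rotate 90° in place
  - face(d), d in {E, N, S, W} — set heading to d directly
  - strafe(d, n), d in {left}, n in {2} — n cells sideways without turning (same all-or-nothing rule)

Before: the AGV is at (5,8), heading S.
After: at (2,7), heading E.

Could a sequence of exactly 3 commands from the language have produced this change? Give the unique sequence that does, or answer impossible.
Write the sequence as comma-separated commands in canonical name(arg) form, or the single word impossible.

key: order matters: swapping move(1) and back(3) lands elsewhere
begin: at (5,8), heading S
step 1 (move(1)): at (5,7), heading S
step 2 (face(E)): at (5,7), heading E
step 3 (back(3)): at (2,7), heading E
no rival 3-sequence matches.

move(1), face(E), back(3)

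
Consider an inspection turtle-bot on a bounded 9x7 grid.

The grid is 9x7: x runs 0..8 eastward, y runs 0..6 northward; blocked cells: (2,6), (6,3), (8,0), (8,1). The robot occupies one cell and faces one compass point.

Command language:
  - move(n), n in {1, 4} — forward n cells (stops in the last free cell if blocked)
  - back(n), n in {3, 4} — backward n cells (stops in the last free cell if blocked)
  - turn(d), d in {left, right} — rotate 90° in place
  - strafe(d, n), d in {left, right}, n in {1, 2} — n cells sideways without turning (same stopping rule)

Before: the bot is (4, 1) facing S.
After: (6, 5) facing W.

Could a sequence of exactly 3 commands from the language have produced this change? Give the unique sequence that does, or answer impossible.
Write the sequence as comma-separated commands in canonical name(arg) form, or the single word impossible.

back(4), strafe(left, 2), turn(right)

key: cell and facing (now W) both changed — the 3 commands mix motion and turning
t0: (4, 1) facing S
step 1 (back(4)): (4, 5) facing S
step 2 (strafe(left, 2)): (6, 5) facing S
step 3 (turn(right)): (6, 5) facing W
no other 3-command option fits: unique.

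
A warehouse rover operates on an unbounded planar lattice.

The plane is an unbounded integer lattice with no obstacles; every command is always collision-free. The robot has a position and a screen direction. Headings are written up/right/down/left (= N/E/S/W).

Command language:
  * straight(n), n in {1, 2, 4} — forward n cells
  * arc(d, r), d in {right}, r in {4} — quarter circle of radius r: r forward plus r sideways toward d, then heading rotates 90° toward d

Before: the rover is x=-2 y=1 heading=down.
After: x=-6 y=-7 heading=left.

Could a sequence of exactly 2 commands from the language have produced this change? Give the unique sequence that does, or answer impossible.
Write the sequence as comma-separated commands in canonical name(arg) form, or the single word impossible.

key: position moved to (-6,-7) AND the heading swung to W — translation plus rotation needed
from: x=-2 y=1 heading=down
1. straight(4) → x=-2 y=-3 heading=down
2. arc(right, 4) → x=-6 y=-7 heading=left
no rival 2-sequence matches.

straight(4), arc(right, 4)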